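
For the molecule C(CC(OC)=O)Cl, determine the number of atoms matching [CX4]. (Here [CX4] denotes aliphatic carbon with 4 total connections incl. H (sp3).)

3

Check the 7 heavy atoms by environment: 3× C (X4) → match; 1× C (X3) → no; 1× O (X1) → no; 1× O (X2) → no; 1× Cl (X1) → no.
That gives 3 matching atoms.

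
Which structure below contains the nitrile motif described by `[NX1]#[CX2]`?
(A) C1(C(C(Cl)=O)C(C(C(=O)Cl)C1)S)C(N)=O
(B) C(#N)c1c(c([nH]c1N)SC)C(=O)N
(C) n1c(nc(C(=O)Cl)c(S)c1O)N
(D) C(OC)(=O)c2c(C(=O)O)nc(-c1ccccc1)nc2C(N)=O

B

[NX1]#[CX2] describes a nitrogen triple-bonded to a two-connected carbon (a nitrile).
(A) has a primary amide (-C(=O)NH2) but the nitrogen is NX3, not NX1.
(B) contains a nitrile (-C#N), which satisfies every atom and bond constraint.
(C) has a primary amino group (-NH2) but the nitrogen is NX3 (three connections), not NX1 triple-bonded.
(D) has a primary amide (-C(=O)NH2) but the nitrogen is NX3, not NX1.
So the answer is (B).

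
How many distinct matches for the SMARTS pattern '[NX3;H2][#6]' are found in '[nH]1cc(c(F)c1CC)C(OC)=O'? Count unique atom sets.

[NX3;H2][#6] is the SMARTS for a primary amine: a trivalent nitrogen with two H attached to carbon.
No fragment in the molecule satisfies every constraint, giving 0 matches.

0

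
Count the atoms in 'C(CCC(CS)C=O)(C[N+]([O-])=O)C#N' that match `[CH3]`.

Check the 14 heavy atoms by environment: 4× C (H2) → no; 3× C (H1) → no; 1× S (H1) → no; 1× C (H0) → no; 1× N (H0) → no; 2× O (H0) → no; 1× N (charge +1, H0) → no; 1× O (charge -1, H0) → no.
No environment satisfies the query, so 0 matching atoms.

0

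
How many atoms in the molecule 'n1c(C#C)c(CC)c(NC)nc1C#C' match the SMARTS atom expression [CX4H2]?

1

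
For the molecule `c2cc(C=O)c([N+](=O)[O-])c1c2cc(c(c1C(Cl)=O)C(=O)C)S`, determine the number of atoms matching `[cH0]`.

7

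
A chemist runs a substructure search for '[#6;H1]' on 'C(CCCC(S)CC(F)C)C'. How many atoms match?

The query [#6;H1] means: any carbon bearing exactly one hydrogen.
Check the 11 heavy atoms by environment: 5× C (H2) → no; 2× C (H1) → match; 2× C (H3) → no; 1× F (H0) → no; 1× S (H1) → no.
That gives 2 matching atoms.

2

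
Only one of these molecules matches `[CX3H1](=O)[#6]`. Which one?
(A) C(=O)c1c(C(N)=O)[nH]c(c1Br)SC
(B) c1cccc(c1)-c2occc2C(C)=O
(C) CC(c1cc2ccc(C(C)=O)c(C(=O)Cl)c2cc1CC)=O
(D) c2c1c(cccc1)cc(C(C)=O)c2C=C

A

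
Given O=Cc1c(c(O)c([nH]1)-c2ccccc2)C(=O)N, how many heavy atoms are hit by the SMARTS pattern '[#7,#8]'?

5

Check the 17 heavy atoms by environment: 1× n (aromatic) → match; 10× c (aromatic) → no; 2× C → no; 3× O → match; 1× N → match.
Summing the matching environments: 1 + 3 + 1 = 5 matching atoms.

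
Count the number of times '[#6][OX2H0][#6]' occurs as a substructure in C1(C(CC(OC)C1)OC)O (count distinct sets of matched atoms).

2

[#6][OX2H0][#6] is the SMARTS for an ether: an aliphatic oxygen bridging two carbons with no H on the oxygen.
The molecule carries 2 separate instances of a methoxy ether (-OCH3) meeting every constraint; each maps to a distinct set of atoms, giving 2 matches.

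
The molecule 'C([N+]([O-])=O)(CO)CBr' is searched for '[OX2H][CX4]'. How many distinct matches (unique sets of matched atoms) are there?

1

[OX2H][CX4] is the SMARTS for an aliphatic alcohol: a hydroxyl oxygen bound to an sp3 (X4) carbon.
Exactly one fragment in the molecule meets all constraints, giving 1 match.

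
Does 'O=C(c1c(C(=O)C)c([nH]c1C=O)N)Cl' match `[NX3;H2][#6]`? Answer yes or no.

The pattern [NX3;H2][#6] describes a trivalent nitrogen with two H attached to carbon — a primary amine.
The molecule carries a primary amino group (-NH2), whose atoms satisfy every constraint of the query, so the pattern matches.

Yes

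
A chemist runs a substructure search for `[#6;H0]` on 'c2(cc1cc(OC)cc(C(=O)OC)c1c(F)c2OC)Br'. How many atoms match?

8

The query [#6;H0] means: any carbon with no attached hydrogen.
Check the 20 heavy atoms by environment: 7× c (aromatic, H0) → match; 3× c (aromatic, H1) → no; 4× O (H0) → no; 3× C (H3) → no; 1× Br (H0) → no; 1× F (H0) → no; 1× C (H0) → match.
Summing the matching environments: 7 + 1 = 8 matching atoms.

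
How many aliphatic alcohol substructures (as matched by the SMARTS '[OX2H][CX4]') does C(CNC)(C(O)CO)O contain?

[OX2H][CX4] is the SMARTS for an aliphatic alcohol: a hydroxyl oxygen bound to an sp3 (X4) carbon.
The molecule carries 3 separate instances of a hydroxyl group (-OH) meeting every constraint; each maps to a distinct set of atoms, giving 3 matches.

3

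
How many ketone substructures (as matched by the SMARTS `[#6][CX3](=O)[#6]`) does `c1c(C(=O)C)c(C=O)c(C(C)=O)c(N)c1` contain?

2

[#6][CX3](=O)[#6] is the SMARTS for a ketone: a carbonyl carbon (no H) flanked by two carbons.
The molecule carries 2 separate instances of an acetyl/ketone group (-C(=O)CH3) meeting every constraint; each maps to a distinct set of atoms, giving 2 matches.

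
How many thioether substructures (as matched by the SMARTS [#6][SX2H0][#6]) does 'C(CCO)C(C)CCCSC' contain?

1

[#6][SX2H0][#6] is the SMARTS for a thioether: an aliphatic sulfur bridging two carbons with no H on the sulfur.
Exactly one fragment in the molecule meets all constraints, giving 1 match.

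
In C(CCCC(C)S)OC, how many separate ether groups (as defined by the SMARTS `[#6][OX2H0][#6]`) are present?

[#6][OX2H0][#6] is the SMARTS for an ether: an aliphatic oxygen bridging two carbons with no H on the oxygen.
Exactly one fragment in the molecule meets all constraints, giving 1 match.

1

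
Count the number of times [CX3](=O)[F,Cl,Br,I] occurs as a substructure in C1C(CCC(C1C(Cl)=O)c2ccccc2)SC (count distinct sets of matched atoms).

[CX3](=O)[F,Cl,Br,I] is the SMARTS for an acyl halide: a carbonyl carbon bonded to a halogen.
Exactly one fragment in the molecule meets all constraints, giving 1 match.

1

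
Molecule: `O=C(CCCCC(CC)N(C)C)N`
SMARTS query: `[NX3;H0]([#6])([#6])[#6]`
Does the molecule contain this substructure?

Yes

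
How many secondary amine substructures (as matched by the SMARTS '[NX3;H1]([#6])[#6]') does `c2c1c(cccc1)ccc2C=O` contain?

0

[NX3;H1]([#6])[#6] is the SMARTS for a secondary amine: a trivalent nitrogen with one H, bonded to two carbons.
No fragment in the molecule satisfies every constraint, giving 0 matches.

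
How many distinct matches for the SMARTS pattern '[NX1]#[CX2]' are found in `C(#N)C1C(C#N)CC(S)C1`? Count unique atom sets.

[NX1]#[CX2] is the SMARTS for a nitrile: a nitrogen triple-bonded to a two-connected carbon.
The molecule carries 2 separate instances of a nitrile (-C#N) meeting every constraint; each maps to a distinct set of atoms, giving 2 matches.

2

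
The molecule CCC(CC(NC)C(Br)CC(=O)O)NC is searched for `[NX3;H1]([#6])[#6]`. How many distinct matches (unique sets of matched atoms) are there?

2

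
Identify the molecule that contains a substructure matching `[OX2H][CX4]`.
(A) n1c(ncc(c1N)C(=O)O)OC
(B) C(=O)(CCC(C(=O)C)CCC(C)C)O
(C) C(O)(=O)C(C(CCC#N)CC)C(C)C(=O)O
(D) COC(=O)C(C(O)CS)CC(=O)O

D

[OX2H][CX4] describes a hydroxyl oxygen bound to an sp3 (X4) carbon (an aliphatic alcohol).
(A) has a carboxylic acid group (-C(=O)OH) but the -OH is on a CX3 carbonyl carbon, not a CX4 carbon.
(B) has a carboxylic acid group (-C(=O)OH) but the -OH is on a CX3 carbonyl carbon, not a CX4 carbon.
(C) has a carboxylic acid group (-C(=O)OH) but the -OH is on a CX3 carbonyl carbon, not a CX4 carbon.
(D) contains a hydroxyl group (-OH), which satisfies every atom and bond constraint.
So the answer is (D).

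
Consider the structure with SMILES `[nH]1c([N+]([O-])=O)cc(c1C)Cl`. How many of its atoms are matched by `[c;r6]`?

The query [c;r6] means: aromatic carbon that belongs to a six-membered ring.
Check the 10 heavy atoms by environment: 1× n (aromatic, in 5-ring) → no; 4× c (aromatic, in 5-ring) → no; 1× N (charge +1, acyclic) → no; 1× O (charge -1, acyclic) → no; 1× O (acyclic) → no; 1× C (acyclic) → no; 1× Cl (acyclic) → no.
No environment satisfies the query, so 0 matching atoms.

0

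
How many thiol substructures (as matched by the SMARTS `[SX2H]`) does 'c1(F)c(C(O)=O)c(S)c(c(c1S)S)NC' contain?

3

[SX2H] is the SMARTS for a thiol: an aliphatic sulfur with two connections, one being H.
The molecule carries 3 separate instances of a thiol (-SH) meeting every constraint; each maps to a distinct set of atoms, giving 3 matches.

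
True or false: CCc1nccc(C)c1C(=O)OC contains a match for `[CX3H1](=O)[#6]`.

The pattern [CX3H1](=O)[#6] describes an sp2 carbon with one H, double-bonded to O and single-bonded to carbon — an aldehyde.
The closest candidate here is a methyl-ester group (-C(=O)OCH3), but the carbonyl carbon has H0, not H1. No other fragment satisfies the full query, so there is no match.

False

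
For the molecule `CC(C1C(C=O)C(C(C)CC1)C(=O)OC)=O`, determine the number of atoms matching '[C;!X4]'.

The query [C;!X4] means: aliphatic carbon that does not have four total connections.
Check the 16 heavy atoms by environment: 9× C (X4) → no; 3× C (X3) → match; 3× O (X1) → no; 1× O (X2) → no.
That gives 3 matching atoms.

3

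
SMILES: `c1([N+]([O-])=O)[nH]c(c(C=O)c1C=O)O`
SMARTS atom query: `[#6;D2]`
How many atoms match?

2

The query [#6;D2] means: any carbon bonded to exactly two heavy atoms.
Check the 13 heavy atoms by environment: 1× n (aromatic, D2) → no; 4× c (aromatic, D3) → no; 4× O (D1) → no; 1× N (charge +1, D3) → no; 1× O (charge -1, D1) → no; 2× C (D2) → match.
That gives 2 matching atoms.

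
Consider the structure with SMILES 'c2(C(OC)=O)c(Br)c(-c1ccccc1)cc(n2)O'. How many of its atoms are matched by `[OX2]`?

Check the 18 heavy atoms by environment: 1× n (aromatic, X2) → no; 11× c (aromatic, X3) → no; 2× O (X2) → match; 1× Br (X1) → no; 1× C (X3) → no; 1× O (X1) → no; 1× C (X4) → no.
That gives 2 matching atoms.

2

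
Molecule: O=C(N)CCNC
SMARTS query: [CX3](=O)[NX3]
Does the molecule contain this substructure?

The pattern [CX3](=O)[NX3] describes a carbonyl carbon bonded to a trivalent nitrogen — an amide.
The molecule carries a primary amide (-C(=O)NH2), whose atoms satisfy every constraint of the query, so the pattern matches.

Yes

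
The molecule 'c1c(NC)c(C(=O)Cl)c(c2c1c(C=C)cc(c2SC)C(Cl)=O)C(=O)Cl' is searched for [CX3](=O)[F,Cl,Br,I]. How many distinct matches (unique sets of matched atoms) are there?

[CX3](=O)[F,Cl,Br,I] is the SMARTS for an acyl halide: a carbonyl carbon bonded to a halogen.
The molecule carries 3 separate instances of an acyl chloride (-C(=O)Cl) meeting every constraint; each maps to a distinct set of atoms, giving 3 matches.

3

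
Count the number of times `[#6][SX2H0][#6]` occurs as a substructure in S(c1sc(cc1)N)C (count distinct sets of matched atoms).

[#6][SX2H0][#6] is the SMARTS for a thioether: an aliphatic sulfur bridging two carbons with no H on the sulfur.
Exactly one fragment in the molecule meets all constraints, giving 1 match.

1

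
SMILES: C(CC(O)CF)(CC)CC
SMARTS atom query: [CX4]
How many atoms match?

8

The query [CX4] means: C with X4: aliphatic carbon with exactly 4 total connections (bonds + H).
Check the 10 heavy atoms by environment: 8× C (X4) → match; 1× O (X2) → no; 1× F (X1) → no.
That gives 8 matching atoms.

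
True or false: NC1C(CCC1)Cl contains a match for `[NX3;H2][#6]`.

True

The pattern [NX3;H2][#6] describes a trivalent nitrogen with two H attached to carbon — a primary amine.
The molecule carries a primary amino group (-NH2), whose atoms satisfy every constraint of the query, so the pattern matches.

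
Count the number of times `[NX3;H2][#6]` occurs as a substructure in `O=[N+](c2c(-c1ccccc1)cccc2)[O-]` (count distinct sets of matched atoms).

[NX3;H2][#6] is the SMARTS for a primary amine: a trivalent nitrogen with two H attached to carbon.
The molecule has a nitro group (-[N+](=O)[O-]), but the nitrogen is [N+] with no H, not NX3H2; nothing else fits, so there are 0 matches.

0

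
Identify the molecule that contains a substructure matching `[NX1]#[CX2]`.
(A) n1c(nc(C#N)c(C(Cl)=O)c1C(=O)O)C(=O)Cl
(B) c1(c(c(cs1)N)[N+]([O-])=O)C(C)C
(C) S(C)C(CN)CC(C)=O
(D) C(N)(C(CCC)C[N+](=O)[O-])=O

[NX1]#[CX2] describes a nitrogen triple-bonded to a two-connected carbon (a nitrile).
(A) contains a nitrile (-C#N), which satisfies every atom and bond constraint.
(B) has a primary amino group (-NH2) but the nitrogen is NX3 (three connections), not NX1 triple-bonded.
(C) has a primary amino group (-NH2) but the nitrogen is NX3 (three connections), not NX1 triple-bonded.
(D) has a nitro group (-[N+](=O)[O-]) but there is no C#N triple bond.
So the answer is (A).

A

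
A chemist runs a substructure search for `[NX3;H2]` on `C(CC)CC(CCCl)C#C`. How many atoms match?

0

Check the 10 heavy atoms by environment: 5× C (H2, X4) → no; 1× C (H1, X4) → no; 1× C (H0, X2) → no; 1× C (H1, X2) → no; 1× C (H3, X4) → no; 1× Cl (H0, X1) → no.
No environment satisfies the query, so 0 matching atoms.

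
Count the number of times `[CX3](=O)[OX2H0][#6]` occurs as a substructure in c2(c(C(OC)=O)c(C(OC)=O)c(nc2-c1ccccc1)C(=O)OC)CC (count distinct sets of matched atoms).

3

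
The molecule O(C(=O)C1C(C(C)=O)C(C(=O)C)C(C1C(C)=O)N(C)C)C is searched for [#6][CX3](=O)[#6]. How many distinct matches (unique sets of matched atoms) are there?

3

[#6][CX3](=O)[#6] is the SMARTS for a ketone: a carbonyl carbon (no H) flanked by two carbons.
The molecule carries 3 separate instances of an acetyl/ketone group (-C(=O)CH3) meeting every constraint; each maps to a distinct set of atoms, giving 3 matches.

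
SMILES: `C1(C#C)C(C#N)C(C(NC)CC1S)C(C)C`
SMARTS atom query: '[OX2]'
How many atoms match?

0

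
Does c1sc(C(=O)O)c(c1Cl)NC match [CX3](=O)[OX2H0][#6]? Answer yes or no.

The pattern [CX3](=O)[OX2H0][#6] describes a carbonyl carbon bonded to an oxygen that is itself bonded to carbon (no H on that O) — an ester.
The closest candidate here is a carboxylic acid group (-C(=O)OH), but the singly-bonded O carries H (OX2H1, not H0). No other fragment satisfies the full query, so there is no match.

No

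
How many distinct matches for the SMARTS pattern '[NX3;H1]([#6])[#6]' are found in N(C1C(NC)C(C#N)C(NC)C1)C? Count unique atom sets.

3

[NX3;H1]([#6])[#6] is the SMARTS for a secondary amine: a trivalent nitrogen with one H, bonded to two carbons.
The molecule carries 3 separate instances of an N-methylamino group (-NHCH3) meeting every constraint; each maps to a distinct set of atoms, giving 3 matches.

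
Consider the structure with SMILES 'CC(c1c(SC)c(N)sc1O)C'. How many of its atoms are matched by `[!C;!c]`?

4

The query [!C;!c] means: neither aliphatic nor aromatic carbon — same as [!#6].
Check the 12 heavy atoms by environment: 1× s (aromatic) → match; 4× c (aromatic) → no; 4× C → no; 1× O → match; 1× S → match; 1× N → match.
Summing the matching environments: 1 + 1 + 1 + 1 = 4 matching atoms.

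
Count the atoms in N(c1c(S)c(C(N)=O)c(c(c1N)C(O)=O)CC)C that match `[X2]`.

Check the 18 heavy atoms by environment: 6× c (aromatic, X3) → no; 3× N (X3) → no; 3× C (X4) → no; 1× S (X2) → match; 2× C (X3) → no; 2× O (X1) → no; 1× O (X2) → match.
Summing the matching environments: 1 + 1 = 2 matching atoms.

2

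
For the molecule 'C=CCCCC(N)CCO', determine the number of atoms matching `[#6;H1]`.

2

The query [#6;H1] means: any carbon bearing exactly one hydrogen.
Check the 10 heavy atoms by environment: 6× C (H2) → no; 2× C (H1) → match; 1× N (H2) → no; 1× O (H1) → no.
That gives 2 matching atoms.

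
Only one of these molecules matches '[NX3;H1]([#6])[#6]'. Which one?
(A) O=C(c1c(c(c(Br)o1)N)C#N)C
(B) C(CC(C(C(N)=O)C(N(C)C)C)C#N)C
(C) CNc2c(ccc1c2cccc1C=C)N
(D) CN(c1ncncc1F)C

[NX3;H1]([#6])[#6] describes a trivalent nitrogen with one H, bonded to two carbons (a secondary amine).
(A) has a primary amino group (-NH2) but the nitrogen has H2 and only one carbon neighbour.
(B) has a dimethylamino group (-N(CH3)2) but the nitrogen has H0, not H1.
(C) contains an N-methylamino group (-NHCH3), which satisfies every atom and bond constraint.
(D) has a dimethylamino group (-N(CH3)2) but the nitrogen has H0, not H1.
So the answer is (C).

C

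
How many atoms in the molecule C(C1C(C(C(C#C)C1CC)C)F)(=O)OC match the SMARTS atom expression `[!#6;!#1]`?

3

Check the 15 heavy atoms by environment: 12× C → no; 2× O → match; 1× F → match.
Summing the matching environments: 2 + 1 = 3 matching atoms.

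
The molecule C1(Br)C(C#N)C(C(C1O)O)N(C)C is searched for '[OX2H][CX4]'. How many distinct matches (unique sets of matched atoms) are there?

[OX2H][CX4] is the SMARTS for an aliphatic alcohol: a hydroxyl oxygen bound to an sp3 (X4) carbon.
The molecule carries 2 separate instances of a hydroxyl group (-OH) meeting every constraint; each maps to a distinct set of atoms, giving 2 matches.

2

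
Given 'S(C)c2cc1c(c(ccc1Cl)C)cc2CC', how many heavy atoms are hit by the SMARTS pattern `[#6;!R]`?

4

The query [#6;!R] means: carbon not in any ring.
Check the 16 heavy atoms by environment: 10× c (aromatic, in 6-ring) → no; 4× C (acyclic) → match; 1× Cl (acyclic) → no; 1× S (acyclic) → no.
That gives 4 matching atoms.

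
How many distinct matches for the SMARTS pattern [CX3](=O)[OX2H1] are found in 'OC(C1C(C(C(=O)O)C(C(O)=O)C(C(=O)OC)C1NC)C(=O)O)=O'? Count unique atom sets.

4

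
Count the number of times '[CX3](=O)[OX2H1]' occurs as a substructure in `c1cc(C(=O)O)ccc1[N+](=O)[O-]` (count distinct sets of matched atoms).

[CX3](=O)[OX2H1] is the SMARTS for a carboxylic acid: an sp2 carbon double-bonded to O and single-bonded to an -OH oxygen.
Exactly one fragment in the molecule meets all constraints, giving 1 match.

1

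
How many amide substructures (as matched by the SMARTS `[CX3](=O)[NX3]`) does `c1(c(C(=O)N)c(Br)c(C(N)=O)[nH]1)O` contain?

2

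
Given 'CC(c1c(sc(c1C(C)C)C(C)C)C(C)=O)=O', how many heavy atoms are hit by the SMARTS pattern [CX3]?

The query [CX3] means: C with X3: aliphatic carbon with exactly 3 total connections.
Check the 17 heavy atoms by environment: 1× s (aromatic, X2) → no; 4× c (aromatic, X3) → no; 8× C (X4) → no; 2× C (X3) → match; 2× O (X1) → no.
That gives 2 matching atoms.

2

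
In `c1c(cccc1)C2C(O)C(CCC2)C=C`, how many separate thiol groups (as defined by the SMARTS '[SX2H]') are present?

[SX2H] is the SMARTS for a thiol: an aliphatic sulfur with two connections, one being H.
The molecule has a hydroxyl group (-OH), but it is an -OH, not an -SH; nothing else fits, so there are 0 matches.

0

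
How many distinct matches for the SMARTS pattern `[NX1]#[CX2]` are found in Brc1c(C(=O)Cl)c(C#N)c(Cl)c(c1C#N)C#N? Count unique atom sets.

3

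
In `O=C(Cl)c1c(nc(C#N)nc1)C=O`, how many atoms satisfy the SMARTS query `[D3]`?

4

Check the 13 heavy atoms by environment: 2× n (aromatic, D2) → no; 3× c (aromatic, D3) → match; 1× c (aromatic, D2) → no; 2× C (D2) → no; 1× N (D1) → no; 2× O (D1) → no; 1× C (D3) → match; 1× Cl (D1) → no.
Summing the matching environments: 3 + 1 = 4 matching atoms.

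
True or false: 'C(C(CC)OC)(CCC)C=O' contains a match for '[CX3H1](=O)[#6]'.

True

The pattern [CX3H1](=O)[#6] describes an sp2 carbon with one H, double-bonded to O and single-bonded to carbon — an aldehyde.
The molecule carries an aldehyde (-CHO), whose atoms satisfy every constraint of the query, so the pattern matches.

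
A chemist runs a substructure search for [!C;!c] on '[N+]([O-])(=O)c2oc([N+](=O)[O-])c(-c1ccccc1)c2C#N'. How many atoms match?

8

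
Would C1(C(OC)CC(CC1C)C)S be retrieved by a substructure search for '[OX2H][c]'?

No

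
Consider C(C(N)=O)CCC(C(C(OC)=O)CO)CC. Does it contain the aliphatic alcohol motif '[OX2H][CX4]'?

Yes

The pattern [OX2H][CX4] describes a hydroxyl oxygen bound to an sp3 (X4) carbon — an aliphatic alcohol.
The molecule carries a hydroxyl group (-OH), whose atoms satisfy every constraint of the query, so the pattern matches.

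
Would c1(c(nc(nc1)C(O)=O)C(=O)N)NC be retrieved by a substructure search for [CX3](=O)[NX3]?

Yes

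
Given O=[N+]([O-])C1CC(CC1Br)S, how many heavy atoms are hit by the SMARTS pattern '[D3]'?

4

The query [D3] means: atom with exactly three heavy-atom neighbours.
Check the 10 heavy atoms by environment: 2× C (D2) → no; 3× C (D3) → match; 1× N (charge +1, D3) → match; 1× O (charge -1, D1) → no; 1× O (D1) → no; 1× Br (D1) → no; 1× S (D1) → no.
Summing the matching environments: 3 + 1 = 4 matching atoms.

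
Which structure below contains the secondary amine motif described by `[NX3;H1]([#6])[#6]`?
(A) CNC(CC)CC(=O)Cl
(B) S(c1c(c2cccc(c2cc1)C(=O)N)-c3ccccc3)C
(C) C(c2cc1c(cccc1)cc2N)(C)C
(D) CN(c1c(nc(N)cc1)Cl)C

A

[NX3;H1]([#6])[#6] describes a trivalent nitrogen with one H, bonded to two carbons (a secondary amine).
(A) contains an N-methylamino group (-NHCH3), which satisfies every atom and bond constraint.
(B) has a primary amide (-C(=O)NH2) but the -C(=O)NH2 nitrogen has H2, not H1.
(C) has a primary amino group (-NH2) but the nitrogen has H2 and only one carbon neighbour.
(D) has a primary amino group (-NH2) but the nitrogen has H2 and only one carbon neighbour.
So the answer is (A).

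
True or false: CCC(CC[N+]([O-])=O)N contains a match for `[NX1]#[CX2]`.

The pattern [NX1]#[CX2] describes a nitrogen triple-bonded to a two-connected carbon — a nitrile.
The closest candidate here is a primary amino group (-NH2), but the nitrogen is NX3 (three connections), not NX1 triple-bonded. No other fragment satisfies the full query, so there is no match.

False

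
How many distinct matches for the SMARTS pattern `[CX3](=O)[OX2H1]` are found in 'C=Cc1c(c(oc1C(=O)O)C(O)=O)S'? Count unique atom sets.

2

[CX3](=O)[OX2H1] is the SMARTS for a carboxylic acid: an sp2 carbon double-bonded to O and single-bonded to an -OH oxygen.
The molecule carries 2 separate instances of a carboxylic acid group (-C(=O)OH) meeting every constraint; each maps to a distinct set of atoms, giving 2 matches.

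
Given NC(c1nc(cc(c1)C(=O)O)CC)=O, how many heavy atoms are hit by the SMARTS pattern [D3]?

The query [D3] means: atom with exactly three heavy-atom neighbours.
Check the 14 heavy atoms by environment: 1× n (aromatic, D2) → no; 3× c (aromatic, D3) → match; 2× c (aromatic, D2) → no; 2× C (D3) → match; 3× O (D1) → no; 1× N (D1) → no; 1× C (D2) → no; 1× C (D1) → no.
Summing the matching environments: 3 + 2 = 5 matching atoms.

5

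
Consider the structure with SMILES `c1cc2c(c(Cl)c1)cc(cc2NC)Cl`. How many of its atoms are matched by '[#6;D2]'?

5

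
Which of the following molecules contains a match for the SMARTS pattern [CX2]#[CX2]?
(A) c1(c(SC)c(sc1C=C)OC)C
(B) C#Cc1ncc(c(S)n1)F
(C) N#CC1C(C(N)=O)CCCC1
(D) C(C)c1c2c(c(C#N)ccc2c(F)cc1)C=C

B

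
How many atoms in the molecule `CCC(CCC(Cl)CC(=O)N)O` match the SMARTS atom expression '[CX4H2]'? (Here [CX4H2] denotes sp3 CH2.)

4

The query [CX4H2] means: sp3 carbon (X4) with exactly two hydrogens.
Check the 12 heavy atoms by environment: 1× C (H3, X4) → no; 4× C (H2, X4) → match; 2× C (H1, X4) → no; 1× O (H1, X2) → no; 1× Cl (H0, X1) → no; 1× C (H0, X3) → no; 1× O (H0, X1) → no; 1× N (H2, X3) → no.
That gives 4 matching atoms.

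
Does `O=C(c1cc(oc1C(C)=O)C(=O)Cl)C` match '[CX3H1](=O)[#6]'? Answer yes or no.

No

The pattern [CX3H1](=O)[#6] describes an sp2 carbon with one H, double-bonded to O and single-bonded to carbon — an aldehyde.
The closest candidate here is an acetyl/ketone group (-C(=O)CH3), but the carbonyl carbon has H0 (two carbon neighbours), not H1. No other fragment satisfies the full query, so there is no match.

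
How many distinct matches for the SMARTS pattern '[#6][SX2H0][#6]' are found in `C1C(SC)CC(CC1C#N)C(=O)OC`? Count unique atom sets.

1

[#6][SX2H0][#6] is the SMARTS for a thioether: an aliphatic sulfur bridging two carbons with no H on the sulfur.
Exactly one fragment in the molecule meets all constraints, giving 1 match.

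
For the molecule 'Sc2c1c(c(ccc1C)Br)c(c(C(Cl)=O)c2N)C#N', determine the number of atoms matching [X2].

The query [X2] means: any atom with exactly two total connections (bonds + H).
Check the 19 heavy atoms by environment: 10× c (aromatic, X3) → no; 1× C (X3) → no; 1× O (X1) → no; 1× Cl (X1) → no; 1× C (X4) → no; 1× S (X2) → match; 1× C (X2) → match; 1× N (X1) → no; 1× Br (X1) → no; 1× N (X3) → no.
Summing the matching environments: 1 + 1 = 2 matching atoms.

2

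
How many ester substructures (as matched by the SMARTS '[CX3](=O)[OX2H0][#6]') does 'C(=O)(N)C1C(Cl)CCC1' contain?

0

[CX3](=O)[OX2H0][#6] is the SMARTS for an ester: a carbonyl carbon bonded to an oxygen that is itself bonded to carbon (no H on that O).
The molecule has a primary amide (-C(=O)NH2), but the carbonyl is bonded to N, not to an O-C linkage; nothing else fits, so there are 0 matches.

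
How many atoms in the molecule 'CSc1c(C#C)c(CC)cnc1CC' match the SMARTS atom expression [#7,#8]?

1

The query [#7,#8] means: nitrogen or oxygen (comma = OR).
Check the 14 heavy atoms by environment: 1× n (aromatic) → match; 5× c (aromatic) → no; 1× S → no; 7× C → no.
That gives 1 matching atom.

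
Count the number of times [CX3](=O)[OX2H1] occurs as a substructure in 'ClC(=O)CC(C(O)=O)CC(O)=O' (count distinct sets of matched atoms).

2

[CX3](=O)[OX2H1] is the SMARTS for a carboxylic acid: an sp2 carbon double-bonded to O and single-bonded to an -OH oxygen.
The molecule carries 2 separate instances of a carboxylic acid group (-C(=O)OH) meeting every constraint; each maps to a distinct set of atoms, giving 2 matches.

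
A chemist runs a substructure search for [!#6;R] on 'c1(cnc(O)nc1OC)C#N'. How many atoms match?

2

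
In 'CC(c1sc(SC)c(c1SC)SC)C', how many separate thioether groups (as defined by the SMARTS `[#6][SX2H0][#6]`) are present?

3

[#6][SX2H0][#6] is the SMARTS for a thioether: an aliphatic sulfur bridging two carbons with no H on the sulfur.
The molecule carries 3 separate instances of a methylthio ether (-SCH3) meeting every constraint; each maps to a distinct set of atoms, giving 3 matches.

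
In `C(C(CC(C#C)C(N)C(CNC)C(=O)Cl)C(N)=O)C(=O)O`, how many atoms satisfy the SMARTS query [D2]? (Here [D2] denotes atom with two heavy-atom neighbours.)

5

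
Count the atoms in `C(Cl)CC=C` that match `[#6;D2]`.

3

Check the 5 heavy atoms by environment: 3× C (D2) → match; 1× Cl (D1) → no; 1× C (D1) → no.
That gives 3 matching atoms.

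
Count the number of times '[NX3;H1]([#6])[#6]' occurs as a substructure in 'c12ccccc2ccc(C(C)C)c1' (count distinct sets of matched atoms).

0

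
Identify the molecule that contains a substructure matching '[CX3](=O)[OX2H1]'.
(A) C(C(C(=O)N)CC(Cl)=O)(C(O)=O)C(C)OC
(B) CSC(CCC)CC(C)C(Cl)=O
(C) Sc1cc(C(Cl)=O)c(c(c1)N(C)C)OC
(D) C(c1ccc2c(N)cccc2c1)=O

A

[CX3](=O)[OX2H1] describes an sp2 carbon double-bonded to O and single-bonded to an -OH oxygen (a carboxylic acid).
(A) contains a carboxylic acid group (-C(=O)OH), which satisfies every atom and bond constraint.
(B) has an acyl chloride (-C(=O)Cl) but the carbonyl is bonded to Cl, not to an -OH oxygen.
(C) has an acyl chloride (-C(=O)Cl) but the carbonyl is bonded to Cl, not to an -OH oxygen.
(D) has an aldehyde (-CHO) but there is no singly-bonded oxygen on the carbonyl carbon.
So the answer is (A).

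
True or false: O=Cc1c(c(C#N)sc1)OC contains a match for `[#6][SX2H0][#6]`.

False

The pattern [#6][SX2H0][#6] describes an aliphatic sulfur bridging two carbons with no H on the sulfur — a thioether.
The closest candidate here is a methoxy ether (-OCH3), but the bridging atom is O, not S. No other fragment satisfies the full query, so there is no match.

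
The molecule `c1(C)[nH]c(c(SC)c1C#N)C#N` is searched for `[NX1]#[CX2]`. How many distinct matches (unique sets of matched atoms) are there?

[NX1]#[CX2] is the SMARTS for a nitrile: a nitrogen triple-bonded to a two-connected carbon.
The molecule carries 2 separate instances of a nitrile (-C#N) meeting every constraint; each maps to a distinct set of atoms, giving 2 matches.

2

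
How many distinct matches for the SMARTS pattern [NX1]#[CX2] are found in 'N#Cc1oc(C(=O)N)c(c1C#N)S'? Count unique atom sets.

2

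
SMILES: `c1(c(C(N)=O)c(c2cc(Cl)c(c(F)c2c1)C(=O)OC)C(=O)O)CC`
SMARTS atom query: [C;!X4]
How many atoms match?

3

The query [C;!X4] means: aliphatic carbon that does not have four total connections.
Check the 24 heavy atoms by environment: 10× c (aromatic, X3) → no; 3× C (X3) → match; 3× O (X1) → no; 2× O (X2) → no; 3× C (X4) → no; 1× N (X3) → no; 1× F (X1) → no; 1× Cl (X1) → no.
That gives 3 matching atoms.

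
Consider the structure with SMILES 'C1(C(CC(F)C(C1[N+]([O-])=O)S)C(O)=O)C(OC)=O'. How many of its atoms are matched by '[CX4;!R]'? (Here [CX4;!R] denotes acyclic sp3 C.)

1

The query [CX4;!R] means: aliphatic carbon with four total connections, not in a ring.
Check the 18 heavy atoms by environment: 6× C (X4, in 6-ring) → no; 1× F (X1, acyclic) → no; 2× C (X3, acyclic) → no; 3× O (X1, acyclic) → no; 2× O (X2, acyclic) → no; 1× C (X4, acyclic) → match; 1× S (X2, acyclic) → no; 1× N (charge +1, X3, acyclic) → no; 1× O (charge -1, X1, acyclic) → no.
That gives 1 matching atom.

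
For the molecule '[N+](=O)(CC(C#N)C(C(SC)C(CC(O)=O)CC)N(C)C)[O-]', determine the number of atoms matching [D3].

Check the 21 heavy atoms by environment: 4× C (D2) → no; 5× C (D3) → match; 1× S (D2) → no; 4× C (D1) → no; 3× O (D1) → no; 1× N (D1) → no; 1× N (D3) → match; 1× N (charge +1, D3) → match; 1× O (charge -1, D1) → no.
Summing the matching environments: 5 + 1 + 1 = 7 matching atoms.

7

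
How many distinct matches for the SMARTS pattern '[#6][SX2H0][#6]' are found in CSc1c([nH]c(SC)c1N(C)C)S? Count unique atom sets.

[#6][SX2H0][#6] is the SMARTS for a thioether: an aliphatic sulfur bridging two carbons with no H on the sulfur.
The molecule carries 2 separate instances of a methylthio ether (-SCH3) meeting every constraint; each maps to a distinct set of atoms, giving 2 matches.

2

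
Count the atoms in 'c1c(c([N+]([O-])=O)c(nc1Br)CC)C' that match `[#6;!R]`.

The query [#6;!R] means: carbon not in any ring.
Check the 13 heavy atoms by environment: 1× n (aromatic, in 6-ring) → no; 5× c (aromatic, in 6-ring) → no; 1× Br (acyclic) → no; 3× C (acyclic) → match; 1× N (charge +1, acyclic) → no; 1× O (charge -1, acyclic) → no; 1× O (acyclic) → no.
That gives 3 matching atoms.

3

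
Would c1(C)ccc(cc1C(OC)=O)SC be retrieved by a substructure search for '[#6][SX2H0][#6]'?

Yes

The pattern [#6][SX2H0][#6] describes an aliphatic sulfur bridging two carbons with no H on the sulfur — a thioether.
The molecule carries a methylthio ether (-SCH3), whose atoms satisfy every constraint of the query, so the pattern matches.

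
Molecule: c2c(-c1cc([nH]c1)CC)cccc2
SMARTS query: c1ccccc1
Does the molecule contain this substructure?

The pattern c1ccccc1 describes six aromatic carbons in a ring — a benzene ring.
The molecule carries a phenyl ring, whose atoms satisfy every constraint of the query, so the pattern matches.

Yes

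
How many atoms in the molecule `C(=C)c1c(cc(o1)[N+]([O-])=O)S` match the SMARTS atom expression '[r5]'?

The query [r5] means: r5 matches atoms in a five-membered ring.
Check the 11 heavy atoms by environment: 1× o (aromatic, in 5-ring) → match; 4× c (aromatic, in 5-ring) → match; 1× S (acyclic) → no; 1× N (charge +1, acyclic) → no; 1× O (charge -1, acyclic) → no; 1× O (acyclic) → no; 2× C (acyclic) → no.
Summing the matching environments: 1 + 4 = 5 matching atoms.

5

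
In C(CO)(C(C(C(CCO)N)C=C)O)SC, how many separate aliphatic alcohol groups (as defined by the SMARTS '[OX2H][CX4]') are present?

[OX2H][CX4] is the SMARTS for an aliphatic alcohol: a hydroxyl oxygen bound to an sp3 (X4) carbon.
The molecule carries 3 separate instances of a hydroxyl group (-OH) meeting every constraint; each maps to a distinct set of atoms, giving 3 matches.

3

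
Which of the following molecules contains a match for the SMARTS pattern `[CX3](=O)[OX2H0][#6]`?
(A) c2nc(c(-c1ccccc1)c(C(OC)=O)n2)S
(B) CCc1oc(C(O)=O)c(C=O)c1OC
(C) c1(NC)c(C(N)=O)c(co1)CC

[CX3](=O)[OX2H0][#6] describes a carbonyl carbon bonded to an oxygen that is itself bonded to carbon (no H on that O) (an ester).
(A) contains a methyl-ester group (-C(=O)OCH3), which satisfies every atom and bond constraint.
(B) has a methoxy ether (-OCH3) but the ether oxygen is not adjacent to a C=O carbon.
(C) has a primary amide (-C(=O)NH2) but the carbonyl is bonded to N, not to an O-C linkage.
So the answer is (A).

A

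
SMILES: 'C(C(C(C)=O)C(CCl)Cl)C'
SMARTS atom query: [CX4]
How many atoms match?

Check the 10 heavy atoms by environment: 6× C (X4) → match; 2× Cl (X1) → no; 1× C (X3) → no; 1× O (X1) → no.
That gives 6 matching atoms.

6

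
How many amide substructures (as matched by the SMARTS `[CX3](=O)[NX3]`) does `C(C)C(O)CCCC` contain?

0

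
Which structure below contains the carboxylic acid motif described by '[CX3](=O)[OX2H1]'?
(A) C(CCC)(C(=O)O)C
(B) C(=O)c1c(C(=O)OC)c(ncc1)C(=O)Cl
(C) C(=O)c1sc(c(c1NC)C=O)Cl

A

[CX3](=O)[OX2H1] describes an sp2 carbon double-bonded to O and single-bonded to an -OH oxygen (a carboxylic acid).
(A) contains a carboxylic acid group (-C(=O)OH), which satisfies every atom and bond constraint.
(B) has a methyl-ester group (-C(=O)OCH3) but the singly-bonded O has no H (OX2H0, not OX2H1).
(C) has an aldehyde (-CHO) but there is no singly-bonded oxygen on the carbonyl carbon.
So the answer is (A).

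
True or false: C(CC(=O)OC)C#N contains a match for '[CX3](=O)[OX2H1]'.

False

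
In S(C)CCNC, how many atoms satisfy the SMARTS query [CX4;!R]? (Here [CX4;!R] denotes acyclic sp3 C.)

4

The query [CX4;!R] means: aliphatic carbon with four total connections, not in a ring.
Check the 6 heavy atoms by environment: 4× C (X4, acyclic) → match; 1× S (X2, acyclic) → no; 1× N (X3, acyclic) → no.
That gives 4 matching atoms.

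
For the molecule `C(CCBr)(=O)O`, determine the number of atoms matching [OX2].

1

The query [OX2] means: aliphatic oxygen with two total connections — ether, hydroxyl, or ester single-bond O.
Check the 6 heavy atoms by environment: 2× C (X4) → no; 1× Br (X1) → no; 1× C (X3) → no; 1× O (X1) → no; 1× O (X2) → match.
That gives 1 matching atom.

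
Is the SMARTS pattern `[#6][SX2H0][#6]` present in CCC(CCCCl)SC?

Yes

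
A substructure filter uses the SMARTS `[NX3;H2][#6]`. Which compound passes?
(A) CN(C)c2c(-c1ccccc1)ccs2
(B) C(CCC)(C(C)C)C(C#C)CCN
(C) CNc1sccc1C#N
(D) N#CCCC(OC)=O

[NX3;H2][#6] describes a trivalent nitrogen with two H attached to carbon (a primary amine).
(A) has a dimethylamino group (-N(CH3)2) but the nitrogen has H0, not H2.
(B) contains a primary amino group (-NH2), which satisfies every atom and bond constraint.
(C) has an N-methylamino group (-NHCH3) but the nitrogen bears two carbons and only one H (H1), not H2.
(D) has a nitrile (-C#N) but the nitrogen is NX1 (triple-bonded), not NX3 with two H.
So the answer is (B).

B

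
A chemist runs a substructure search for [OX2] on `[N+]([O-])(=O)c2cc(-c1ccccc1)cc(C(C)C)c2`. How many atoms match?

0

Check the 18 heavy atoms by environment: 12× c (aromatic, X3) → no; 3× C (X4) → no; 1× N (charge +1, X3) → no; 1× O (charge -1, X1) → no; 1× O (X1) → no.
No environment satisfies the query, so 0 matching atoms.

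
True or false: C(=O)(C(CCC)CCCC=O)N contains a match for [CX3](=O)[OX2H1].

False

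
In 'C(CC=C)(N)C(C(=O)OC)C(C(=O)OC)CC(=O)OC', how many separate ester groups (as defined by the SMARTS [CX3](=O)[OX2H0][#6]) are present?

3

[CX3](=O)[OX2H0][#6] is the SMARTS for an ester: a carbonyl carbon bonded to an oxygen that is itself bonded to carbon (no H on that O).
The molecule carries 3 separate instances of a methyl-ester group (-C(=O)OCH3) meeting every constraint; each maps to a distinct set of atoms, giving 3 matches.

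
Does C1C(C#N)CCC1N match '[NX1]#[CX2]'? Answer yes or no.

The pattern [NX1]#[CX2] describes a nitrogen triple-bonded to a two-connected carbon — a nitrile.
The molecule carries a nitrile (-C#N), whose atoms satisfy every constraint of the query, so the pattern matches.

Yes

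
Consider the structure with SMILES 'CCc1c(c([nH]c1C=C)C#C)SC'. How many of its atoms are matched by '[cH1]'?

Check the 13 heavy atoms by environment: 1× n (aromatic, H1) → no; 4× c (aromatic, H0) → no; 1× S (H0) → no; 2× C (H3) → no; 2× C (H1) → no; 2× C (H2) → no; 1× C (H0) → no.
No environment satisfies the query, so 0 matching atoms.

0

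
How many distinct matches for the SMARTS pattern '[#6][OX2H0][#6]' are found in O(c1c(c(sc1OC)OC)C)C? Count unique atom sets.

[#6][OX2H0][#6] is the SMARTS for an ether: an aliphatic oxygen bridging two carbons with no H on the oxygen.
The molecule carries 3 separate instances of a methoxy ether (-OCH3) meeting every constraint; each maps to a distinct set of atoms, giving 3 matches.

3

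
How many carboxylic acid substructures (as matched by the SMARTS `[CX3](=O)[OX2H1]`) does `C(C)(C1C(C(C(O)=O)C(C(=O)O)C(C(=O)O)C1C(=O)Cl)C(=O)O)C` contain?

4

[CX3](=O)[OX2H1] is the SMARTS for a carboxylic acid: an sp2 carbon double-bonded to O and single-bonded to an -OH oxygen.
The molecule carries 4 separate instances of a carboxylic acid group (-C(=O)OH) meeting every constraint; each maps to a distinct set of atoms, giving 4 matches.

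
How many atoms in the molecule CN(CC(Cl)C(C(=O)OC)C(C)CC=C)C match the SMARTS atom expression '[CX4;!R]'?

9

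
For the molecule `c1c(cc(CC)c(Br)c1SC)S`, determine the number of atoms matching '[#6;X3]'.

Check the 12 heavy atoms by environment: 6× c (aromatic, X3) → match; 1× Br (X1) → no; 2× S (X2) → no; 3× C (X4) → no.
That gives 6 matching atoms.

6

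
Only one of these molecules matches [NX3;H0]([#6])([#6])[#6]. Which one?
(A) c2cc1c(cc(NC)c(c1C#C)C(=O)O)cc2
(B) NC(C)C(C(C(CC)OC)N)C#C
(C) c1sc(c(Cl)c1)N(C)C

C

[NX3;H0]([#6])([#6])[#6] describes a trivalent nitrogen with no H, bonded to three carbons (a tertiary amine).
(A) has an N-methylamino group (-NHCH3) but the nitrogen still has one H (H1), not H0.
(B) has a primary amino group (-NH2) but the nitrogen has H2, not H0 with three carbons.
(C) contains a dimethylamino group (-N(CH3)2), which satisfies every atom and bond constraint.
So the answer is (C).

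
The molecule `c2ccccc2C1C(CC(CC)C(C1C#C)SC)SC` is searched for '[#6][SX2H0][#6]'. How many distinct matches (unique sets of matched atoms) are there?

2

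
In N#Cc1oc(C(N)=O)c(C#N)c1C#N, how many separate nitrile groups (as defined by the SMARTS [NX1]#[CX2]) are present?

[NX1]#[CX2] is the SMARTS for a nitrile: a nitrogen triple-bonded to a two-connected carbon.
The molecule carries 3 separate instances of a nitrile (-C#N) meeting every constraint; each maps to a distinct set of atoms, giving 3 matches.

3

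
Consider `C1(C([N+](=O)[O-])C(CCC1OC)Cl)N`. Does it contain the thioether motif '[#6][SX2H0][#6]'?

No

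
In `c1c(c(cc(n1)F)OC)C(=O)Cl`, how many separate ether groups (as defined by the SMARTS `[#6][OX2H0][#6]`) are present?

[#6][OX2H0][#6] is the SMARTS for an ether: an aliphatic oxygen bridging two carbons with no H on the oxygen.
Exactly one fragment in the molecule meets all constraints, giving 1 match.

1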